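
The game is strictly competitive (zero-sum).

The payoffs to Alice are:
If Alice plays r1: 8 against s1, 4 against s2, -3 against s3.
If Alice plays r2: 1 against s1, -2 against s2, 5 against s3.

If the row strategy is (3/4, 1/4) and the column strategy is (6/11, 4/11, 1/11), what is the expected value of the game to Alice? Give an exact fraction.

Against (6/11, 4/11, 1/11), each row's expected payoff is r1: 61/11; r2: 3/11.
Taking the (3/4, 1/4)-weighted average: (3/4)·(61/11) + (1/4)·(3/11) = 93/22.

93/22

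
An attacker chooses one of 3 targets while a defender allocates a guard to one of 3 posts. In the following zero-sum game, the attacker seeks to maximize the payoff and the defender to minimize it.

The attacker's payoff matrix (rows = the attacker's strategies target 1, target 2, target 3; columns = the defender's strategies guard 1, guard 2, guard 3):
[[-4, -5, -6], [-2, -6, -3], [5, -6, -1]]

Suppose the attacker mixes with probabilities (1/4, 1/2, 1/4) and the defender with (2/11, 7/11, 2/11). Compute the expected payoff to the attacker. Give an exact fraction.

-193/44

Against (2/11, 7/11, 2/11), each row's expected payoff is target 1: -5; target 2: -52/11; target 3: -34/11.
Taking the (1/4, 1/2, 1/4)-weighted average: (1/4)·(-5) + (1/2)·(-52/11) + (1/4)·(-34/11) = -193/44.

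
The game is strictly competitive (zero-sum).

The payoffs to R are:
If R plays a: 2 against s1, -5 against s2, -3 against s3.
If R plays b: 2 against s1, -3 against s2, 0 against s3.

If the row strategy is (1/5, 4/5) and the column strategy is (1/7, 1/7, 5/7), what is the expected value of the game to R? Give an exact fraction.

-22/35

Against (1/7, 1/7, 5/7), each row's expected payoff is a: -18/7; b: -1/7.
Taking the (1/5, 4/5)-weighted average: (1/5)·(-18/7) + (4/5)·(-1/7) = -22/35.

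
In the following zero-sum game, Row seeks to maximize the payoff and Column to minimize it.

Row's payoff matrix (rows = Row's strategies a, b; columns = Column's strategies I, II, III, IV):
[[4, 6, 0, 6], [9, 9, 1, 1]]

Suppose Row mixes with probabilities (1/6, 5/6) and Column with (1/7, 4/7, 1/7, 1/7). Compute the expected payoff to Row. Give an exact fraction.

269/42

Against (1/7, 4/7, 1/7, 1/7), each row's expected payoff is a: 34/7; b: 47/7.
Taking the (1/6, 5/6)-weighted average: (1/6)·(34/7) + (5/6)·(47/7) = 269/42.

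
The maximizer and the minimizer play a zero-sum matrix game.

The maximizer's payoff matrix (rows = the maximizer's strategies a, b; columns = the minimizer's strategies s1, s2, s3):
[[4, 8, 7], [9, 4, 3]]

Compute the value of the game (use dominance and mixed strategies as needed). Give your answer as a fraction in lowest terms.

Column s2 is strictly dominated by s3 for the minimizer (it gives the maximizer more in every row).
The remaining 2×2 game on (a, b) × (s1, s3) has no saddle point. Let the maximizer play a with probability p; indifference gives 4p + 9(1−p) = 7p + 3(1−p), so p = 2/3.
Similarly the minimizer's optimal q on s1 is 4/9, and the value is 4·(4/9) + (7)·(5/9) = 17/3.

17/3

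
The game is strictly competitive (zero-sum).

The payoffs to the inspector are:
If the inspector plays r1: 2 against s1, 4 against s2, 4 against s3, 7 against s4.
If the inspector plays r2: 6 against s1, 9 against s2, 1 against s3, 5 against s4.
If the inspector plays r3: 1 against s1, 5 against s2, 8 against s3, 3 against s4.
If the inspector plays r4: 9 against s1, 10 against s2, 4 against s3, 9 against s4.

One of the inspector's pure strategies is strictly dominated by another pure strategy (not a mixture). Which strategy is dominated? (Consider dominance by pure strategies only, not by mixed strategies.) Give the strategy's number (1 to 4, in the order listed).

2

Compare r2 with r4: 9 > 6, 10 > 9, 4 > 1, 9 > 5.
So r4 strictly dominates r2 for the inspector; r2 is strictly dominated.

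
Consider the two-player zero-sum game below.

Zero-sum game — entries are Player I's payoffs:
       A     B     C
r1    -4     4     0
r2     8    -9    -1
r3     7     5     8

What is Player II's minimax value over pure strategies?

The worst case (largest entry) in each column is A: 8, B: 5, C: 8.
The best (smallest) of these is 5.

5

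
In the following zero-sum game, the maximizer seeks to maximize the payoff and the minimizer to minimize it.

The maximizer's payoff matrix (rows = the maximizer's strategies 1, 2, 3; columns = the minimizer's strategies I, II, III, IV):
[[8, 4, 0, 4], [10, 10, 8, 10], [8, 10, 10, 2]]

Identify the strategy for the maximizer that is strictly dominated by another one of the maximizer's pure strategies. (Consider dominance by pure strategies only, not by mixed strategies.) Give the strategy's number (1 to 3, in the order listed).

1

Compare 1 with 2: 10 > 8, 10 > 4, 8 > 0, 10 > 4.
So 2 strictly dominates 1 for the maximizer; 1 is strictly dominated.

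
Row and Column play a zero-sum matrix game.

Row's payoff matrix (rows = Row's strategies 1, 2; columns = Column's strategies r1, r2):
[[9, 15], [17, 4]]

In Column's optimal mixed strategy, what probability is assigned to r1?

11/19

Row minima are 9 and 4, so Row's maximin is 9; column maxima are 17 and 15, so Column's minimax is 15. These differ, so the equilibrium is in mixed strategies.
Let Column play r1 with probability q. Row is indifferent when 9q + 15(1−q) = 17q + 4(1−q), giving q = 11/19.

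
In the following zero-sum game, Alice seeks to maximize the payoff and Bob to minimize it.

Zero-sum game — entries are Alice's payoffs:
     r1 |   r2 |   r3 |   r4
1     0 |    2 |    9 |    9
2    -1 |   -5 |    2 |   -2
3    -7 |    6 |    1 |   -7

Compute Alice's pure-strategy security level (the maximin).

The worst-case payoff for each row is 1: 0, 2: -5, 3: -7.
The best of these is 0.

0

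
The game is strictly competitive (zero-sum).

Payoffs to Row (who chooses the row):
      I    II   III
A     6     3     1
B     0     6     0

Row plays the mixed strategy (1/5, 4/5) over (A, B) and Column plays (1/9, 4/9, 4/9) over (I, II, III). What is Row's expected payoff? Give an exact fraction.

118/45

Against (1/9, 4/9, 4/9), each row's expected payoff is A: 22/9; B: 8/3.
Taking the (1/5, 4/5)-weighted average: (1/5)·(22/9) + (4/5)·(8/3) = 118/45.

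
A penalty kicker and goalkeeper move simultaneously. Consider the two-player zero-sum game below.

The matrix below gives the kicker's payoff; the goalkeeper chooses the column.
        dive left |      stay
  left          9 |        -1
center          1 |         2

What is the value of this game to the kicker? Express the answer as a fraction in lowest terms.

Row minima are -1 and 1, so the kicker's maximin is 1; column maxima are 9 and 2, so the goalkeeper's minimax is 2. These differ, so the equilibrium is in mixed strategies.
Let the kicker play left with probability p. The goalkeeper is indifferent when 9p + (1−p) = −p + 2(1−p), giving p = 1/11.
Let the goalkeeper play dive left with probability q. The kicker is indifferent when 9q − (1−q) = q + 2(1−q), giving q = 3/11.
The value is 9·(3/11) + (-1)·(8/11) = 19/11.

19/11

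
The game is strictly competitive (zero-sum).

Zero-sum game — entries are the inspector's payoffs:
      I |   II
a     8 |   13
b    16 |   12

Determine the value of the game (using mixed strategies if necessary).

Row minima are 8 and 12, so the inspector's maximin is 12; column maxima are 16 and 13, so the inspectee's minimax is 13. These differ, so the equilibrium is in mixed strategies.
Let the inspector play a with probability p. The inspectee is indifferent when 8p + 16(1−p) = 13p + 12(1−p), giving p = 4/9.
Let the inspectee play I with probability q. The inspector is indifferent when 8q + 13(1−q) = 16q + 12(1−q), giving q = 1/9.
The value is 8·(1/9) + (13)·(8/9) = 112/9.

112/9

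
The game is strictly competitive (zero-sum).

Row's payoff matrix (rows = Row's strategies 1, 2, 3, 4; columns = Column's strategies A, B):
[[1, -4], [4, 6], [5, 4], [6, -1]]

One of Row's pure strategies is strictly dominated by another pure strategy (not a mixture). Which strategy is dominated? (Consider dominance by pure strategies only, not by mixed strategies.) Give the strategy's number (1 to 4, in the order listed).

1

Compare 1 with 2: 4 > 1, 6 > -4.
So 2 strictly dominates 1 for Row; 1 is strictly dominated.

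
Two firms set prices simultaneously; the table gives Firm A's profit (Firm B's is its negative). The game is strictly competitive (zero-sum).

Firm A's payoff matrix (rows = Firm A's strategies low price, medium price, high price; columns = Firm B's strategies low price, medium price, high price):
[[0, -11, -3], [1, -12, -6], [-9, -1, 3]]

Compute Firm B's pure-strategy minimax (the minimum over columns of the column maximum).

The worst case (largest entry) in each column is low price: 1, medium price: -1, high price: 3.
The best (smallest) of these is -1.

-1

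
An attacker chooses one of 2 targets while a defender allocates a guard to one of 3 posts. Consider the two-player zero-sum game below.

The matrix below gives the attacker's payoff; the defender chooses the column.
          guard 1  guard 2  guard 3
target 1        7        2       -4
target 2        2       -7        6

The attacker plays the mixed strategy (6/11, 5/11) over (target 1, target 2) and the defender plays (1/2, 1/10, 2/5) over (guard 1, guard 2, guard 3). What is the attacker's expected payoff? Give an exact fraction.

261/110

Against (1/2, 1/10, 2/5), each row's expected payoff is target 1: 21/10; target 2: 27/10.
Taking the (6/11, 5/11)-weighted average: (6/11)·(21/10) + (5/11)·(27/10) = 261/110.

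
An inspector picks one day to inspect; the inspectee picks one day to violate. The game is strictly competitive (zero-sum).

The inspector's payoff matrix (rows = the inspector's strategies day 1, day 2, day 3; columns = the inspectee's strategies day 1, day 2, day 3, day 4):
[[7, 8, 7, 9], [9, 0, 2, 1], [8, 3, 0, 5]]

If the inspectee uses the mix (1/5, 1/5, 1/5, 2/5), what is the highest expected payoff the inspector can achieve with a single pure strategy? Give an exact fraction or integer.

8

day 1: (7)·(1/5) + (8)·(1/5) + (7)·(1/5) + (9)·(2/5) = 8.
day 2: (9)·(1/5) + (0)·(1/5) + (2)·(1/5) + (1)·(2/5) = 13/5.
day 3: (8)·(1/5) + (3)·(1/5) + (0)·(1/5) + (5)·(2/5) = 21/5.
The best pure response is day 1 with expected payoff 8.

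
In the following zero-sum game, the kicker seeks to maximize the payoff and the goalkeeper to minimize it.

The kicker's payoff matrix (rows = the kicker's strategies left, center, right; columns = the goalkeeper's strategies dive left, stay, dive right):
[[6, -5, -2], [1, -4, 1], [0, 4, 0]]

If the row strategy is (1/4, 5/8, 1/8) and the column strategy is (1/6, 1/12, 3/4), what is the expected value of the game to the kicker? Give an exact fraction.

Against (1/6, 1/12, 3/4), each row's expected payoff is left: -11/12; center: 7/12; right: 1/3.
Taking the (1/4, 5/8, 1/8)-weighted average: (1/4)·(-11/12) + (5/8)·(7/12) + (1/8)·(1/3) = 17/96.

17/96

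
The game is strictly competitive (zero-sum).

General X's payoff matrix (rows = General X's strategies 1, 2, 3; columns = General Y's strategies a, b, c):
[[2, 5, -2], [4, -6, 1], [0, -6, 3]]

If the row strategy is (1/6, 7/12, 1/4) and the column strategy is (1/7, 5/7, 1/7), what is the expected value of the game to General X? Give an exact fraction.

-103/42

Against (1/7, 5/7, 1/7), each row's expected payoff is 1: 25/7; 2: -25/7; 3: -27/7.
Taking the (1/6, 7/12, 1/4)-weighted average: (1/6)·(25/7) + (7/12)·(-25/7) + (1/4)·(-27/7) = -103/42.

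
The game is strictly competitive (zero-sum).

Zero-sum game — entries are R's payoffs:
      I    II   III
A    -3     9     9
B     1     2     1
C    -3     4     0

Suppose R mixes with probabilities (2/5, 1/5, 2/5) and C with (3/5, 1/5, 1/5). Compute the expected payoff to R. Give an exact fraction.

14/25

Against (3/5, 1/5, 1/5), each row's expected payoff is A: 9/5; B: 6/5; C: -1.
Taking the (2/5, 1/5, 2/5)-weighted average: (2/5)·(9/5) + (1/5)·(6/5) + (2/5)·(-1) = 14/25.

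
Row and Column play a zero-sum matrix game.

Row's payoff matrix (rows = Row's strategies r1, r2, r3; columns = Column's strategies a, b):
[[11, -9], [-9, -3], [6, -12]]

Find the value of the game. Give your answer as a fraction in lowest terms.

-57/13

Row r3 is strictly dominated by row r1, so Row never plays it.
The remaining 2×2 game on (r1, r2) × (a, b) has no saddle point. Let Row play r1 with probability p; indifference gives 11p − 9(1−p) = −9p − 3(1−p), so p = 3/13.
Similarly Column's optimal q on a is 3/13, and the value is 11·(3/13) + (-9)·(10/13) = -57/13.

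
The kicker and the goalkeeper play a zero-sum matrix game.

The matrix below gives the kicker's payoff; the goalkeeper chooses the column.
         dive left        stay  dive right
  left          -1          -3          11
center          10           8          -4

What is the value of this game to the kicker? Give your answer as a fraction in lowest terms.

38/13

Column dive left is strictly dominated by stay for the goalkeeper (it gives the kicker more in every row).
The remaining 2×2 game on (left, center) × (stay, dive right) has no saddle point. Let the kicker play left with probability p; indifference gives −3p + 8(1−p) = 11p − 4(1−p), so p = 6/13.
Similarly the goalkeeper's optimal q on stay is 15/26, and the value is -3·(15/26) + (11)·(11/26) = 38/13.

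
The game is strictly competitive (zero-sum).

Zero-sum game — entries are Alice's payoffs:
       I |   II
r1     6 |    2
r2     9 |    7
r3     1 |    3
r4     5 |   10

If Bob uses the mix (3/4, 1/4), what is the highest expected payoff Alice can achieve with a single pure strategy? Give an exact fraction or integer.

r1: (6)·(3/4) + (2)·(1/4) = 5.
r2: (9)·(3/4) + (7)·(1/4) = 17/2.
r3: (1)·(3/4) + (3)·(1/4) = 3/2.
r4: (5)·(3/4) + (10)·(1/4) = 25/4.
The best pure response is r2 with expected payoff 17/2.

17/2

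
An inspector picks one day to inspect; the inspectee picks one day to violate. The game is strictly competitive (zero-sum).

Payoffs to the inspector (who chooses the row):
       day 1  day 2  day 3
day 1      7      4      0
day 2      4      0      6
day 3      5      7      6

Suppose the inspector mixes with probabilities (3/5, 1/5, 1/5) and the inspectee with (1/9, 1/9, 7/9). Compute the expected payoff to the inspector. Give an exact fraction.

Against (1/9, 1/9, 7/9), each row's expected payoff is day 1: 11/9; day 2: 46/9; day 3: 6.
Taking the (3/5, 1/5, 1/5)-weighted average: (3/5)·(11/9) + (1/5)·(46/9) + (1/5)·(6) = 133/45.

133/45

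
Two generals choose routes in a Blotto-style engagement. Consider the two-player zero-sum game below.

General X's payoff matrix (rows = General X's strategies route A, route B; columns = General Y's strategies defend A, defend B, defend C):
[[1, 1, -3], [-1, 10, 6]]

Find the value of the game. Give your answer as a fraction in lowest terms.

3/11

Column defend B is strictly dominated by defend C for General Y (it gives General X more in every row).
The remaining 2×2 game on (route A, route B) × (defend A, defend C) has no saddle point. Let General X play route A with probability p; indifference gives p − (1−p) = −3p + 6(1−p), so p = 7/11.
Similarly General Y's optimal q on defend A is 9/11, and the value is 1·(9/11) + (-3)·(2/11) = 3/11.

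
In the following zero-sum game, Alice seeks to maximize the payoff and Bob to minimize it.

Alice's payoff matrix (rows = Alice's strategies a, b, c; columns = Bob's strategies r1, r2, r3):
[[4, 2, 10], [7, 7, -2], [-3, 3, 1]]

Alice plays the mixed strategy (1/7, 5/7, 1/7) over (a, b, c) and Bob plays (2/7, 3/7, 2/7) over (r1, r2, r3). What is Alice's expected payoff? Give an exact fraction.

194/49

Against (2/7, 3/7, 2/7), each row's expected payoff is a: 34/7; b: 31/7; c: 5/7.
Taking the (1/7, 5/7, 1/7)-weighted average: (1/7)·(34/7) + (5/7)·(31/7) + (1/7)·(5/7) = 194/49.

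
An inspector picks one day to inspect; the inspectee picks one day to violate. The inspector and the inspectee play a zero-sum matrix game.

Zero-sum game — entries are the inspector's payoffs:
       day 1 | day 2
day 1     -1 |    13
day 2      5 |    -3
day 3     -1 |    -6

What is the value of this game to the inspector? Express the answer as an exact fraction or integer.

31/11

Row day 3 is strictly dominated by row day 2, so the inspector never plays it.
The remaining 2×2 game on (day 1, day 2) × (day 1, day 2) has no saddle point. Let the inspector play day 1 with probability p; indifference gives −p + 5(1−p) = 13p − 3(1−p), so p = 4/11.
Similarly the inspectee's optimal q on day 1 is 8/11, and the value is -1·(8/11) + (13)·(3/11) = 31/11.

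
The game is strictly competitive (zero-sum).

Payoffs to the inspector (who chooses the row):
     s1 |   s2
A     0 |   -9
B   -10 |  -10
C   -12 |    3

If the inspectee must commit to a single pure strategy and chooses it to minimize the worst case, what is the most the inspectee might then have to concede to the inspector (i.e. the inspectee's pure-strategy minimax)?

0

The worst case (largest entry) in each column is s1: 0, s2: 3.
The best (smallest) of these is 0.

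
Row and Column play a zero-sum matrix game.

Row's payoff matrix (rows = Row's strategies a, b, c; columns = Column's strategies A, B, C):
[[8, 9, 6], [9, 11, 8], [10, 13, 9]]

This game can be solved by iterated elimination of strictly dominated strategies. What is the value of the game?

Column B is strictly dominated by A for Column (8<9, 9<11, 10<13); eliminate B.
Row a is strictly dominated by row b (9>8, 8>6); eliminate a.
Row b is strictly dominated by row c (10>9, 9>8); eliminate b.
Column A is strictly dominated by C for Column (9<10); eliminate A.
Only (c, C) remains, with payoff 9.

9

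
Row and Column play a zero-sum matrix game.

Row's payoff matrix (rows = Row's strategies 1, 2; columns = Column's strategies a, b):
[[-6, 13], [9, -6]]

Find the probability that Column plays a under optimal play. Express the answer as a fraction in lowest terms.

19/34

Row minima are -6 and -6, so Row's maximin is -6; column maxima are 9 and 13, so Column's minimax is 9. These differ, so the equilibrium is in mixed strategies.
Let Column play a with probability q. Row is indifferent when −6q + 13(1−q) = 9q − 6(1−q), giving q = 19/34.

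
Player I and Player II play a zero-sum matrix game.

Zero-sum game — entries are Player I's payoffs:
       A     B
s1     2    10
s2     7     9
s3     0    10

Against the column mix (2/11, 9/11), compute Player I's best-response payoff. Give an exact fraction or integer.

s1: (2)·(2/11) + (10)·(9/11) = 94/11.
s2: (7)·(2/11) + (9)·(9/11) = 95/11.
s3: (0)·(2/11) + (10)·(9/11) = 90/11.
The best pure response is s2 with expected payoff 95/11.

95/11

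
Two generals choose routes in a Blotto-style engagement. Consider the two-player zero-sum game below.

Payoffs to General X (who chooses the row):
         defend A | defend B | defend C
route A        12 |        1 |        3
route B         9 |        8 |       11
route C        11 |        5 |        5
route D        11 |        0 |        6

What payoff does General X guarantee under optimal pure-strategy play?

8

Row minima: 1, 8, 5, 0 → General X's maximin is 8.
Column maxima: 12, 8, 11 → General Y's minimax is 8.
They coincide at (route B, defend B), so the value is 8.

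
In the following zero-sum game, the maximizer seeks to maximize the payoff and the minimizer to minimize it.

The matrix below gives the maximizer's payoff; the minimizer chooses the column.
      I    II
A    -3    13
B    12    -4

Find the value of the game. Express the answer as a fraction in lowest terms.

9/2

Row minima are -3 and -4, so the maximizer's maximin is -3; column maxima are 12 and 13, so the minimizer's minimax is 12. These differ, so the equilibrium is in mixed strategies.
Let the maximizer play A with probability p. The minimizer is indifferent when −3p + 12(1−p) = 13p − 4(1−p), giving p = 1/2.
Let the minimizer play I with probability q. The maximizer is indifferent when −3q + 13(1−q) = 12q − 4(1−q), giving q = 17/32.
The value is -3·(17/32) + (13)·(15/32) = 9/2.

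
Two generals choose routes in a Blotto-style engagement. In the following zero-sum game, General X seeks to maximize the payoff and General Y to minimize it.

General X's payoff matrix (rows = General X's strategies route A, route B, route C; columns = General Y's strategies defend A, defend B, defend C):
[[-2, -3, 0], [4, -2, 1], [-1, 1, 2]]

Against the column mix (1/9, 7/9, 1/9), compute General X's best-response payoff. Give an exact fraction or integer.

8/9

route A: (-2)·(1/9) + (-3)·(7/9) + (0)·(1/9) = -23/9.
route B: (4)·(1/9) + (-2)·(7/9) + (1)·(1/9) = -1.
route C: (-1)·(1/9) + (1)·(7/9) + (2)·(1/9) = 8/9.
The best pure response is route C with expected payoff 8/9.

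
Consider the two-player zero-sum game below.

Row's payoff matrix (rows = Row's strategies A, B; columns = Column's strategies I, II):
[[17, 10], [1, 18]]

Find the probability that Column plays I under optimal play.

1/3

Row minima are 10 and 1, so Row's maximin is 10; column maxima are 17 and 18, so Column's minimax is 17. These differ, so the equilibrium is in mixed strategies.
Let Column play I with probability q. Row is indifferent when 17q + 10(1−q) = q + 18(1−q), giving q = 1/3.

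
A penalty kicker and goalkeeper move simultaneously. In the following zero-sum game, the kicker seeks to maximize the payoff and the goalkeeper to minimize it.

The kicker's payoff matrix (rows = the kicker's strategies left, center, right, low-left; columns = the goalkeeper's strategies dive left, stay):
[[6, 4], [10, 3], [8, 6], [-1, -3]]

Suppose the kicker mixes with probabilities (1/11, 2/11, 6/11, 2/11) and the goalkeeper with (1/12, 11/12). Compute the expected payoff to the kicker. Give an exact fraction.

Against (1/12, 11/12), each row's expected payoff is left: 25/6; center: 43/12; right: 37/6; low-left: -17/6.
Taking the (1/11, 2/11, 6/11, 2/11)-weighted average: (1/11)·(25/6) + (2/11)·(43/12) + (6/11)·(37/6) + (2/11)·(-17/6) = 128/33.

128/33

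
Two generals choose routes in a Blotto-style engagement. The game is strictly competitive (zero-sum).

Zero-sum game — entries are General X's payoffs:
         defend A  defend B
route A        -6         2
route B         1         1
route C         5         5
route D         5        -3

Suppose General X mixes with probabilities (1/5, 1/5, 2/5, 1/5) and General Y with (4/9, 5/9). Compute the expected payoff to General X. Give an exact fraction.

2

Against (4/9, 5/9), each row's expected payoff is route A: -14/9; route B: 1; route C: 5; route D: 5/9.
Taking the (1/5, 1/5, 2/5, 1/5)-weighted average: (1/5)·(-14/9) + (1/5)·(1) + (2/5)·(5) + (1/5)·(5/9) = 2.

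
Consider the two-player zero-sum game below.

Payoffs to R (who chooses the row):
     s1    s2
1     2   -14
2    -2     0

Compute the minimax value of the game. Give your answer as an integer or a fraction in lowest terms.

-14/9

Row minima are -14 and -2, so R's maximin is -2; column maxima are 2 and 0, so C's minimax is 0. These differ, so the equilibrium is in mixed strategies.
Let R play 1 with probability p. C is indifferent when 2p − 2(1−p) = −14p, giving p = 1/9.
Let C play s1 with probability q. R is indifferent when 2q − 14(1−q) = −2q, giving q = 7/9.
The value is 2·(7/9) + (-14)·(2/9) = -14/9.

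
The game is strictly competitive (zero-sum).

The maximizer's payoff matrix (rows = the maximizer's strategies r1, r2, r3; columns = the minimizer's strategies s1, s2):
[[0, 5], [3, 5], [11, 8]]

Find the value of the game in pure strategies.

Row minima: 0, 3, 8 → the maximizer's maximin is 8.
Column maxima: 11, 8 → the minimizer's minimax is 8.
They coincide at (r3, s2), so the value is 8.

8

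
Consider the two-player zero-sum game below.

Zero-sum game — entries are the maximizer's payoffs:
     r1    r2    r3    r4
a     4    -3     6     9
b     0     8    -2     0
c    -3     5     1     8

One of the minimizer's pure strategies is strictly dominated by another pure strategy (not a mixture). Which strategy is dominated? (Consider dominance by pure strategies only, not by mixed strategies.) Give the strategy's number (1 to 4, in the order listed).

The minimizer prefers columns that give the maximizer less. Compare r4 with r3: 6 < 9, -2 < 0, 1 < 8.
So r3 strictly dominates r4 for the minimizer; r4 is strictly dominated.

4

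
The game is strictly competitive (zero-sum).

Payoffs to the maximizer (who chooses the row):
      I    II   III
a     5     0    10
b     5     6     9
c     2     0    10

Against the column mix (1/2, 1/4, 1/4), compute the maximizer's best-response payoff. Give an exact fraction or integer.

25/4

a: (5)·(1/2) + (0)·(1/4) + (10)·(1/4) = 5.
b: (5)·(1/2) + (6)·(1/4) + (9)·(1/4) = 25/4.
c: (2)·(1/2) + (0)·(1/4) + (10)·(1/4) = 7/2.
The best pure response is b with expected payoff 25/4.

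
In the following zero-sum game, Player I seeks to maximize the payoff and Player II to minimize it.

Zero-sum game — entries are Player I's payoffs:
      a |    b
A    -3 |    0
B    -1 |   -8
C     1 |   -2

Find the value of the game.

-1

Row B is strictly dominated by row C, so Player I never plays it.
The remaining 2×2 game on (A, C) × (a, b) has no saddle point. Let Player I play A with probability p; indifference gives −3p + (1−p) = −2(1−p), so p = 1/2.
Similarly Player II's optimal q on a is 1/3, and the value is -3·(1/3) + (0)·(2/3) = -1.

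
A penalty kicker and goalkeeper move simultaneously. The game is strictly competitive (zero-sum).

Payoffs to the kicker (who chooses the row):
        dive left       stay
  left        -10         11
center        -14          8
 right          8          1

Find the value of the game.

Row center is strictly dominated by row left, so the kicker never plays it.
The remaining 2×2 game on (left, right) × (dive left, stay) has no saddle point. Let the kicker play left with probability p; indifference gives −10p + 8(1−p) = 11p + (1−p), so p = 1/4.
Similarly the goalkeeper's optimal q on dive left is 5/14, and the value is -10·(5/14) + (11)·(9/14) = 7/2.

7/2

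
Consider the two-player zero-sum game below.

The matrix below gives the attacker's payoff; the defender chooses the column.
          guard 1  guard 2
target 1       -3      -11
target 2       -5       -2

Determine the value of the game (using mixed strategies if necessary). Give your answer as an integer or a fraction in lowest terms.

-49/11

Row minima are -11 and -5, so the attacker's maximin is -5; column maxima are -3 and -2, so the defender's minimax is -3. These differ, so the equilibrium is in mixed strategies.
Let the attacker play target 1 with probability p. The defender is indifferent when −3p − 5(1−p) = −11p − 2(1−p), giving p = 3/11.
Let the defender play guard 1 with probability q. The attacker is indifferent when −3q − 11(1−q) = −5q − 2(1−q), giving q = 9/11.
The value is -3·(9/11) + (-11)·(2/11) = -49/11.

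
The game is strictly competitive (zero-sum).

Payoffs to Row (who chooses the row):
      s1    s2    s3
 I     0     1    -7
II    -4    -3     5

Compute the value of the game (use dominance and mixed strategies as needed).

Column s2 is strictly dominated by s1 for Column (it gives Row more in every row).
The remaining 2×2 game on (I, II) × (s1, s3) has no saddle point. Let Row play I with probability p; indifference gives −4(1−p) = −7p + 5(1−p), so p = 9/16.
Similarly Column's optimal q on s1 is 3/4, and the value is 0·(3/4) + (-7)·(1/4) = -7/4.

-7/4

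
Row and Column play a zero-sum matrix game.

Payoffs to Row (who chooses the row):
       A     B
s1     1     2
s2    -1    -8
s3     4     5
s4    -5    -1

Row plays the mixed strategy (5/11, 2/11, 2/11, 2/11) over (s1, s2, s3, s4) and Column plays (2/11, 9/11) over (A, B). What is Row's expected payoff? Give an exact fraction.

20/121

Against (2/11, 9/11), each row's expected payoff is s1: 20/11; s2: -74/11; s3: 53/11; s4: -19/11.
Taking the (5/11, 2/11, 2/11, 2/11)-weighted average: (5/11)·(20/11) + (2/11)·(-74/11) + (2/11)·(53/11) + (2/11)·(-19/11) = 20/121.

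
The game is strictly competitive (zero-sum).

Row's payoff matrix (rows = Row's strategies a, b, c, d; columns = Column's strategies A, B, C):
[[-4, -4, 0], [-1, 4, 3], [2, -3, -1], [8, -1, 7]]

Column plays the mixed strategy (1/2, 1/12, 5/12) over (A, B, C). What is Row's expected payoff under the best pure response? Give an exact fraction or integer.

41/6

a: (-4)·(1/2) + (-4)·(1/12) + (0)·(5/12) = -7/3.
b: (-1)·(1/2) + (4)·(1/12) + (3)·(5/12) = 13/12.
c: (2)·(1/2) + (-3)·(1/12) + (-1)·(5/12) = 1/3.
d: (8)·(1/2) + (-1)·(1/12) + (7)·(5/12) = 41/6.
The best pure response is d with expected payoff 41/6.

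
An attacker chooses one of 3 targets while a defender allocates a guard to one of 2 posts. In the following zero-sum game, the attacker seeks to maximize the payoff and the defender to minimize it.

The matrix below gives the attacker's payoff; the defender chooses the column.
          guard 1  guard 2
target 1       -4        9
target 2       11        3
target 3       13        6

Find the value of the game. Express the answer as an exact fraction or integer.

Row target 2 is strictly dominated by row target 3, so the attacker never plays it.
The remaining 2×2 game on (target 1, target 3) × (guard 1, guard 2) has no saddle point. Let the attacker play target 1 with probability p; indifference gives −4p + 13(1−p) = 9p + 6(1−p), so p = 7/20.
Similarly the defender's optimal q on guard 1 is 3/20, and the value is -4·(3/20) + (9)·(17/20) = 141/20.

141/20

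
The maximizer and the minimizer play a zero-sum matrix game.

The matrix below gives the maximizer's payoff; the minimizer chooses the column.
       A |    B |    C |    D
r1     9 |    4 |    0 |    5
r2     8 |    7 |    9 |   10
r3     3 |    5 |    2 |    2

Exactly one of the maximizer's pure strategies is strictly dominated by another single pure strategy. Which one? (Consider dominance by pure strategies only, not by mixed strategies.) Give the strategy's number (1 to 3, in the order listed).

Compare r3 with r2: 8 > 3, 7 > 5, 9 > 2, 10 > 2.
So r2 strictly dominates r3 for the maximizer; r3 is strictly dominated.

3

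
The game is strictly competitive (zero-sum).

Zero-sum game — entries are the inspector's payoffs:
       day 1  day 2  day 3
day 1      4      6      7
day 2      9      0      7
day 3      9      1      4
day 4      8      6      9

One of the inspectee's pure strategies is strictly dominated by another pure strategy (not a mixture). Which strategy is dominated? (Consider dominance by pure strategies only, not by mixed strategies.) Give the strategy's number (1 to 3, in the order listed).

The inspectee prefers columns that give the inspector less. Compare day 3 with day 2: 6 < 7, 0 < 7, 1 < 4, 6 < 9.
So day 2 strictly dominates day 3 for the inspectee; day 3 is strictly dominated.

3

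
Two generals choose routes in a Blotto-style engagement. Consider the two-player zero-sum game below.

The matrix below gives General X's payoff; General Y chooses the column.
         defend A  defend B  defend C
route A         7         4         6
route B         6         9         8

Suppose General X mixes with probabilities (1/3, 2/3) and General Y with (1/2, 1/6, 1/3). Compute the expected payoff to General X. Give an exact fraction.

Against (1/2, 1/6, 1/3), each row's expected payoff is route A: 37/6; route B: 43/6.
Taking the (1/3, 2/3)-weighted average: (1/3)·(37/6) + (2/3)·(43/6) = 41/6.

41/6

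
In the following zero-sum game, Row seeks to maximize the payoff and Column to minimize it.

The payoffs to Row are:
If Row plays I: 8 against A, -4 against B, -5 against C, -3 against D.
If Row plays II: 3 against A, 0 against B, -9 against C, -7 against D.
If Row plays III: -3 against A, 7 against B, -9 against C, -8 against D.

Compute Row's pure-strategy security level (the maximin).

The worst-case payoff for each row is I: -5, II: -9, III: -9.
The best of these is -5.

-5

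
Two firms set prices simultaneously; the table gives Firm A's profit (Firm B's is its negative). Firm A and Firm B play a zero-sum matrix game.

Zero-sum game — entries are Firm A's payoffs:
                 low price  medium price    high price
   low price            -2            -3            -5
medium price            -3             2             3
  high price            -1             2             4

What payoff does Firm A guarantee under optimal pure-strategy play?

-1

Row minima: -5, -3, -1 → Firm A's maximin is -1.
Column maxima: -1, 2, 4 → Firm B's minimax is -1.
They coincide at (high price, low price), so the value is -1.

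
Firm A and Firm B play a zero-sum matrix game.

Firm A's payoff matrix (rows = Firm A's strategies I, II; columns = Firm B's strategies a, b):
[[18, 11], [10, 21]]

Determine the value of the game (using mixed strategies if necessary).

Row minima are 11 and 10, so Firm A's maximin is 11; column maxima are 18 and 21, so Firm B's minimax is 18. These differ, so the equilibrium is in mixed strategies.
Let Firm A play I with probability p. Firm B is indifferent when 18p + 10(1−p) = 11p + 21(1−p), giving p = 11/18.
Let Firm B play a with probability q. Firm A is indifferent when 18q + 11(1−q) = 10q + 21(1−q), giving q = 5/9.
The value is 18·(5/9) + (11)·(4/9) = 134/9.

134/9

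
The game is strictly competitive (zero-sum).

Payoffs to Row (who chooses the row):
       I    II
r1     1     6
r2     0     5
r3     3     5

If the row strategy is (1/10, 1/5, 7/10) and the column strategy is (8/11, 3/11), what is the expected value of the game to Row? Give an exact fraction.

Against (8/11, 3/11), each row's expected payoff is r1: 26/11; r2: 15/11; r3: 39/11.
Taking the (1/10, 1/5, 7/10)-weighted average: (1/10)·(26/11) + (1/5)·(15/11) + (7/10)·(39/11) = 329/110.

329/110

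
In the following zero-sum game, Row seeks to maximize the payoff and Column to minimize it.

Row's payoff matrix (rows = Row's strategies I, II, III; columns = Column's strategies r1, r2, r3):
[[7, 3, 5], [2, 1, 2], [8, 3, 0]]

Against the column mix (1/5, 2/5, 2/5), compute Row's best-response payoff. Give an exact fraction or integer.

I: (7)·(1/5) + (3)·(2/5) + (5)·(2/5) = 23/5.
II: (2)·(1/5) + (1)·(2/5) + (2)·(2/5) = 8/5.
III: (8)·(1/5) + (3)·(2/5) + (0)·(2/5) = 14/5.
The best pure response is I with expected payoff 23/5.

23/5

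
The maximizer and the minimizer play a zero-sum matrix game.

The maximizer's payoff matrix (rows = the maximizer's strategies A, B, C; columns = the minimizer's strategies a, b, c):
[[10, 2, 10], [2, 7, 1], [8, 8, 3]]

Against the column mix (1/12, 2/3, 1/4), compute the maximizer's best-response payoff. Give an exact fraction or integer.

A: (10)·(1/12) + (2)·(2/3) + (10)·(1/4) = 14/3.
B: (2)·(1/12) + (7)·(2/3) + (1)·(1/4) = 61/12.
C: (8)·(1/12) + (8)·(2/3) + (3)·(1/4) = 27/4.
The best pure response is C with expected payoff 27/4.

27/4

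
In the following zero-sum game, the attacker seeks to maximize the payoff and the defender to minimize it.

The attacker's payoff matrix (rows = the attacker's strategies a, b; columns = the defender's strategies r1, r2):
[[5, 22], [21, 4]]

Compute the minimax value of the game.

13

Row minima are 5 and 4, so the attacker's maximin is 5; column maxima are 21 and 22, so the defender's minimax is 21. These differ, so the equilibrium is in mixed strategies.
Let the attacker play a with probability p. The defender is indifferent when 5p + 21(1−p) = 22p + 4(1−p), giving p = 1/2.
Let the defender play r1 with probability q. The attacker is indifferent when 5q + 22(1−q) = 21q + 4(1−q), giving q = 9/17.
The value is 5·(9/17) + (22)·(8/17) = 13.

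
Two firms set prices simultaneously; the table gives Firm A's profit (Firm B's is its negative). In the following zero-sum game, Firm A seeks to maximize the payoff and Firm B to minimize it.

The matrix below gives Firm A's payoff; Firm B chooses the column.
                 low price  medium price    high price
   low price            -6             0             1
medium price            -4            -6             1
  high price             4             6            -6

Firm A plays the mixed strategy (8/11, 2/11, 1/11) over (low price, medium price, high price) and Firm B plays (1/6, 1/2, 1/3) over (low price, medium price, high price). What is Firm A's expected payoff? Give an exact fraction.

-31/33

Against (1/6, 1/2, 1/3), each row's expected payoff is low price: -2/3; medium price: -10/3; high price: 5/3.
Taking the (8/11, 2/11, 1/11)-weighted average: (8/11)·(-2/3) + (2/11)·(-10/3) + (1/11)·(5/3) = -31/33.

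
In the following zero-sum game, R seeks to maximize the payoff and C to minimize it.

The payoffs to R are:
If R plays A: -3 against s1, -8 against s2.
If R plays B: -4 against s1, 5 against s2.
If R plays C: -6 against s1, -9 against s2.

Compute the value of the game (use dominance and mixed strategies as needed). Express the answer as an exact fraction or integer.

Row C is strictly dominated by row A, so R never plays it.
The remaining 2×2 game on (A, B) × (s1, s2) has no saddle point. Let R play A with probability p; indifference gives −3p − 4(1−p) = −8p + 5(1−p), so p = 9/14.
Similarly C's optimal q on s1 is 13/14, and the value is -3·(13/14) + (-8)·(1/14) = -47/14.

-47/14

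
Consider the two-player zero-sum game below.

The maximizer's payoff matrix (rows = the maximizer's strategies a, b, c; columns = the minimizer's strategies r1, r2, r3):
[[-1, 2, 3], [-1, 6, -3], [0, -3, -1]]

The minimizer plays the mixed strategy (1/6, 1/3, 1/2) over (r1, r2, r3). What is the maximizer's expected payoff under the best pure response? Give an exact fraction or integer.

2

a: (-1)·(1/6) + (2)·(1/3) + (3)·(1/2) = 2.
b: (-1)·(1/6) + (6)·(1/3) + (-3)·(1/2) = 1/3.
c: (0)·(1/6) + (-3)·(1/3) + (-1)·(1/2) = -3/2.
The best pure response is a with expected payoff 2.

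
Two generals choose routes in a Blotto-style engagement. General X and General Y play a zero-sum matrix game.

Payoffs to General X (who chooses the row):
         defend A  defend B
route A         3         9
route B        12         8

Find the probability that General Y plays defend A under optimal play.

1/10

Row minima are 3 and 8, so General X's maximin is 8; column maxima are 12 and 9, so General Y's minimax is 9. These differ, so the equilibrium is in mixed strategies.
Let General Y play defend A with probability q. General X is indifferent when 3q + 9(1−q) = 12q + 8(1−q), giving q = 1/10.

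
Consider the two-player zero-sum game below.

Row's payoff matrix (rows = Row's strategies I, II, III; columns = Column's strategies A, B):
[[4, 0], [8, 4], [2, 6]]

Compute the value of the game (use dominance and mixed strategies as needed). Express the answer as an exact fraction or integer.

5

Row I is strictly dominated by row II, so Row never plays it.
The remaining 2×2 game on (II, III) × (A, B) has no saddle point. Let Row play II with probability p; indifference gives 8p + 2(1−p) = 4p + 6(1−p), so p = 1/2.
Similarly Column's optimal q on A is 1/4, and the value is 8·(1/4) + (4)·(3/4) = 5.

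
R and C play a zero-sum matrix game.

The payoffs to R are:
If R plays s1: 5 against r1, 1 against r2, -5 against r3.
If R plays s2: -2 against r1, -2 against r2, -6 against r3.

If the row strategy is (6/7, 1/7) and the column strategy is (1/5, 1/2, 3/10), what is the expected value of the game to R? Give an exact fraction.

Against (1/5, 1/2, 3/10), each row's expected payoff is s1: 0; s2: -16/5.
Taking the (6/7, 1/7)-weighted average: (6/7)·(0) + (1/7)·(-16/5) = -16/35.

-16/35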